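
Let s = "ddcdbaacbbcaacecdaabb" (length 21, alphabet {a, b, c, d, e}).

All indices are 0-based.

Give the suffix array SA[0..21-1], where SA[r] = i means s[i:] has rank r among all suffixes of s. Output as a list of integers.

[17, 5, 11, 18, 6, 12, 20, 4, 19, 8, 9, 10, 7, 15, 2, 13, 16, 3, 1, 0, 14]

rank→(start, suffix):
  0 → (17, 'aabb')
  1 → (5, 'aacbbcaacecdaabb')
  2 → (11, 'aacecdaabb')
  3 → (18, 'abb')
  4 → (6, 'acbbcaacecdaabb')
  5 → (12, 'acecdaabb')
  6 → (20, 'b')
  7 → (4, 'baacbbcaacecdaabb')
  8 → (19, 'bb')
  9 → (8, 'bbcaacecdaabb')
  10 → (9, 'bcaacecdaabb')
  11 → (10, 'caacecdaabb')
  12 → (7, 'cbbcaacecdaabb')
  13 → (15, 'cdaabb')
  14 → (2, 'cdbaacbbcaacecdaabb')
  15 → (13, 'cecdaabb')
  16 → (16, 'daabb')
  17 → (3, 'dbaacbbcaacecdaabb')
  18 → (1, 'dcdbaacbbcaacecdaabb')
  19 → (0, 'ddcdbaacbbcaacecdaabb')
  20 → (14, 'ecdaabb')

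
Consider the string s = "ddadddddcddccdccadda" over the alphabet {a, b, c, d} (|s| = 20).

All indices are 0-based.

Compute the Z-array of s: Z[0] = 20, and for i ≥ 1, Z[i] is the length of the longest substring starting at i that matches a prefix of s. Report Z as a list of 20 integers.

Z[0]=20
i=1: fresh scan; Z[1]=1 extend→box=[1,2)
i=2: fresh scan; Z[2]=0
i=3: fresh scan; Z[3]=2 extend→box=[3,5)
i=4: min(r-i=1, Z[1]=1)=1; Z[4]=2 extend→box=[4,6)
i=5: min(r-i=1, Z[1]=1)=1; Z[5]=2 extend→box=[5,7)
i=6: min(r-i=1, Z[1]=1)=1; Z[6]=2 extend→box=[6,8)
i=7: min(r-i=1, Z[1]=1)=1; Z[7]=1
i=8: fresh scan; Z[8]=0
i=9: fresh scan; Z[9]=2 extend→box=[9,11)
i=10: min(r-i=1, Z[1]=1)=1; Z[10]=1
i=11: fresh scan; Z[11]=0
i=12: fresh scan; Z[12]=0
i=13: fresh scan; Z[13]=1 extend→box=[13,14)
i=14: fresh scan; Z[14]=0
i=15: fresh scan; Z[15]=0
i=16: fresh scan; Z[16]=0
i=17: fresh scan; Z[17]=3 extend→box=[17,20)
i=18: min(r-i=2, Z[1]=1)=1; Z[18]=1
i=19: min(r-i=1, Z[2]=0)=0; Z[19]=0

[20, 1, 0, 2, 2, 2, 2, 1, 0, 2, 1, 0, 0, 1, 0, 0, 0, 3, 1, 0]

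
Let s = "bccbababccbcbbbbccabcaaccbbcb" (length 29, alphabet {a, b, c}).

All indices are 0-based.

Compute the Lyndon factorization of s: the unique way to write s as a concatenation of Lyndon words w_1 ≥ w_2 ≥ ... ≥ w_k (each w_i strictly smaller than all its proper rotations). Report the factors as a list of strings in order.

emit factor 1: 'bcc' (i=0, period=3)
emit factor 2: 'b' (i=3, period=1)
emit factor 3: 'ababccbcbbbbccabc' (i=4, period=17)
emit factor 4: 'aaccbbcb' (i=21, period=8)

["bcc", "b", "ababccbcbbbbccabc", "aaccbbcb"]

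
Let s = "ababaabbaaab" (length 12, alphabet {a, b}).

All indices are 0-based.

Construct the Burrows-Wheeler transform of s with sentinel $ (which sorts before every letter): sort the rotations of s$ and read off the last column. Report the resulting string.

bbabab$aabaaa

rank  rotation       last
    0  $ababaabbaaab  b
    1  aaab$ababaabb  b
    2  aab$ababaabba  a
    3  aabbaaab$abab  b
    4  ab$ababaabbaa  a
    5  abaabbaaab$ab  b
    6  ababaabbaaab$  $
    7  abbaaab$ababa  a
    8  b$ababaabbaaa  a
    9  baaab$ababaab  b
   10  baabbaaab$aba  a
   11  babaabbaaab$a  a
   12  bbaaab$ababaa  a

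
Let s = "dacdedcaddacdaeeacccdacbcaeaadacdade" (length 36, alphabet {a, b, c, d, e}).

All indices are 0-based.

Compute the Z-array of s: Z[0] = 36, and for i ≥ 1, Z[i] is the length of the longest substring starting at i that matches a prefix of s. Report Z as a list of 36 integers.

Z[0]=36
i=1: outside box; Z[1]=0
i=2: outside box; Z[2]=0
i=3: outside box; Z[3]=1 extend→box=[3,4)
i=4: outside box; Z[4]=0
i=5: outside box; Z[5]=1 extend→box=[5,6)
i=6: outside box; Z[6]=0
i=7: outside box; Z[7]=0
i=8: outside box; Z[8]=1 extend→box=[8,9)
i=9: outside box; Z[9]=4 extend→box=[9,13)
i=10: min(r-i=3, Z[1]=0)=0; Z[10]=0
i=11: min(r-i=2, Z[2]=0)=0; Z[11]=0
i=12: min(r-i=1, Z[3]=1)=1; Z[12]=2 extend→box=[12,14)
i=13: min(r-i=1, Z[1]=0)=0; Z[13]=0
i=14: outside box; Z[14]=0
i=15: outside box; Z[15]=0
i=16: outside box; Z[16]=0
i=17: outside box; Z[17]=0
i=18: outside box; Z[18]=0
i=19: outside box; Z[19]=0
i=20: outside box; Z[20]=3 extend→box=[20,23)
i=21: min(r-i=2, Z[1]=0)=0; Z[21]=0
i=22: min(r-i=1, Z[2]=0)=0; Z[22]=0
i=23: outside box; Z[23]=0
i=24: outside box; Z[24]=0
i=25: outside box; Z[25]=0
i=26: outside box; Z[26]=0
i=27: outside box; Z[27]=0
i=28: outside box; Z[28]=0
i=29: outside box; Z[29]=4 extend→box=[29,33)
i=30: min(r-i=3, Z[1]=0)=0; Z[30]=0
i=31: min(r-i=2, Z[2]=0)=0; Z[31]=0
i=32: min(r-i=1, Z[3]=1)=1; Z[32]=2 extend→box=[32,34)
i=33: min(r-i=1, Z[1]=0)=0; Z[33]=0
i=34: outside box; Z[34]=1 extend→box=[34,35)
i=35: outside box; Z[35]=0

[36, 0, 0, 1, 0, 1, 0, 0, 1, 4, 0, 0, 2, 0, 0, 0, 0, 0, 0, 0, 3, 0, 0, 0, 0, 0, 0, 0, 0, 4, 0, 0, 2, 0, 1, 0]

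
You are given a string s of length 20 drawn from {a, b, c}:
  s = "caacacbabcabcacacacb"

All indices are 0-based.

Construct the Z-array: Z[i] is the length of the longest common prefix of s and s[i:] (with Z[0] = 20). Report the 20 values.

Z[0]=20
i=1: outside box; Z[1]=0
i=2: outside box; Z[2]=0
i=3: outside box; Z[3]=2 extend→box=[3,5)
i=4: min(r-i=1, Z[1]=0)=0; Z[4]=0
i=5: outside box; Z[5]=1 extend→box=[5,6)
i=6: outside box; Z[6]=0
i=7: outside box; Z[7]=0
i=8: outside box; Z[8]=0
i=9: outside box; Z[9]=2 extend→box=[9,11)
i=10: min(r-i=1, Z[1]=0)=0; Z[10]=0
i=11: outside box; Z[11]=0
i=12: outside box; Z[12]=2 extend→box=[12,14)
i=13: min(r-i=1, Z[1]=0)=0; Z[13]=0
i=14: outside box; Z[14]=2 extend→box=[14,16)
i=15: min(r-i=1, Z[1]=0)=0; Z[15]=0
i=16: outside box; Z[16]=2 extend→box=[16,18)
i=17: min(r-i=1, Z[1]=0)=0; Z[17]=0
i=18: outside box; Z[18]=1 extend→box=[18,19)
i=19: outside box; Z[19]=0

[20, 0, 0, 2, 0, 1, 0, 0, 0, 2, 0, 0, 2, 0, 2, 0, 2, 0, 1, 0]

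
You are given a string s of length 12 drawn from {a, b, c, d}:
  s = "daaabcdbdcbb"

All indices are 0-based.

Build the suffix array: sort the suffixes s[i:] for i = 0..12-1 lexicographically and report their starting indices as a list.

rank→(start, suffix):
  0 → (1, 'aaabcdbdcbb')
  1 → (2, 'aabcdbdcbb')
  2 → (3, 'abcdbdcbb')
  3 → (11, 'b')
  4 → (10, 'bb')
  5 → (4, 'bcdbdcbb')
  6 → (7, 'bdcbb')
  7 → (9, 'cbb')
  8 → (5, 'cdbdcbb')
  9 → (0, 'daaabcdbdcbb')
  10 → (6, 'dbdcbb')
  11 → (8, 'dcbb')

[1, 2, 3, 11, 10, 4, 7, 9, 5, 0, 6, 8]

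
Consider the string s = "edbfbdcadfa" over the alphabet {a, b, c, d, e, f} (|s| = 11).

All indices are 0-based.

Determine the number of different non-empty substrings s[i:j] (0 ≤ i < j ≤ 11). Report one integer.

61

rank→(start, suffix):
  0 → (10, 'a')
  1 → (7, 'adfa')
  2 → (4, 'bdcadfa')
  3 → (2, 'bfbdcadfa')
  4 → (6, 'cadfa')
  5 → (1, 'dbfbdcadfa')
  6 → (5, 'dcadfa')
  7 → (8, 'dfa')
  8 → (0, 'edbfbdcadfa')
  9 → (9, 'fa')
  10 → (3, 'fbdcadfa')

SA = [10, 7, 4, 2, 6, 1, 5, 8, 0, 9, 3]
rank  pair      lcp
   1  s[10:],s[7:]  1  'a'
   2  s[7:],s[4:]  0  ''
   3  s[4:],s[2:]  1  'b'
   4  s[2:],s[6:]  0  ''
   5  s[6:],s[1:]  0  ''
   6  s[1:],s[5:]  1  'd'
   7  s[5:],s[8:]  1  'd'
   8  s[8:],s[0:]  0  ''
   9  s[0:],s[9:]  0  ''
  10  s[9:],s[3:]  1  'f'

n(n+1)/2 = 11·12/2 = 66
Σ LCP = 0 + 1 + 0 + 1 + 0 + 0 + 1 + 1 + 0 + 0 + 1 = 5
distinct = 66 − 5 = 61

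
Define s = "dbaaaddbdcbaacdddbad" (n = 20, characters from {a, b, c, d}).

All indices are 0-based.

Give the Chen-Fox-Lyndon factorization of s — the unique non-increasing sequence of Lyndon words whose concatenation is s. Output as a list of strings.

emit factor 1: 'd' (i=0, period=1)
emit factor 2: 'b' (i=1, period=1)
emit factor 3: 'aaaddbdcbaacdddbad' (i=2, period=18)

["d", "b", "aaaddbdcbaacdddbad"]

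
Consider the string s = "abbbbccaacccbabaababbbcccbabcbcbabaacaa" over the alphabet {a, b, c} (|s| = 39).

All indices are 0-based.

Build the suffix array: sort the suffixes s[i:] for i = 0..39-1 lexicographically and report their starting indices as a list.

[38, 37, 15, 34, 7, 13, 32, 16, 0, 18, 26, 35, 8, 14, 33, 12, 31, 17, 25, 1, 2, 19, 3, 20, 29, 27, 4, 21, 36, 6, 11, 30, 24, 28, 5, 10, 23, 9, 22]

rank | idx | suffix
   0 |  38 | a
   1 |  37 | aa
   2 |  15 | aababbbcccbabcbcbabaacaa
   3 |  34 | aacaa
   4 |   7 | aacccbabaababbbcccbabcbcbabaacaa
   5 |  13 | abaababbbcccbabcbcbabaacaa
   6 |  32 | abaacaa
   7 |  16 | ababbbcccbabcbcbabaacaa
   8 |   0 | abbbbccaacccbabaababbbcccbabcbcbabaacaa
   9 |  18 | abbbcccbabcbcbabaacaa
  10 |  26 | abcbcbabaacaa
  11 |  35 | acaa
  12 |   8 | acccbabaababbbcccbabcbcbabaacaa
  13 |  14 | baababbbcccbabcbcbabaacaa
  14 |  33 | baacaa
  15 |  12 | babaababbbcccbabcbcbabaacaa
  16 |  31 | babaacaa
  17 |  17 | babbbcccbabcbcbabaacaa
  18 |  25 | babcbcbabaacaa
  19 |   1 | bbbbccaacccbabaababbbcccbabcbcbabaacaa
  20 |   2 | bbbccaacccbabaababbbcccbabcbcbabaacaa
  21 |  19 | bbbcccbabcbcbabaacaa
  22 |   3 | bbccaacccbabaababbbcccbabcbcbabaacaa
  23 |  20 | bbcccbabcbcbabaacaa
  24 |  29 | bcbabaacaa
  25 |  27 | bcbcbabaacaa
  26 |   4 | bccaacccbabaababbbcccbabcbcbabaacaa
  27 |  21 | bcccbabcbcbabaacaa
  28 |  36 | caa
  29 |   6 | caacccbabaababbbcccbabcbcbabaacaa
  30 |  11 | cbabaababbbcccbabcbcbabaacaa
  31 |  30 | cbabaacaa
  32 |  24 | cbabcbcbabaacaa
  33 |  28 | cbcbabaacaa
  34 |   5 | ccaacccbabaababbbcccbabcbcbabaacaa
  35 |  10 | ccbabaababbbcccbabcbcbabaacaa
  36 |  23 | ccbabcbcbabaacaa
  37 |   9 | cccbabaababbbcccbabcbcbabaacaa
  38 |  22 | cccbabcbcbabaacaa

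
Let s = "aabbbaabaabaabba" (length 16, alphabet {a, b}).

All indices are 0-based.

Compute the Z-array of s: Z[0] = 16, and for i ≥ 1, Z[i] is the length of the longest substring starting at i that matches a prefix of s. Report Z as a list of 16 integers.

[16, 1, 0, 0, 0, 3, 1, 0, 3, 1, 0, 4, 1, 0, 0, 1]

Z[0]=16
i=1: i≥r, start 0; Z[1]=1 scan→box=[1,2)
i=2: i≥r, start 0; Z[2]=0
i=3: i≥r, start 0; Z[3]=0
i=4: i≥r, start 0; Z[4]=0
i=5: i≥r, start 0; Z[5]=3 scan→box=[5,8)
i=6: min(r-i=2, Z[1]=1)=1; Z[6]=1
i=7: min(r-i=1, Z[2]=0)=0; Z[7]=0
i=8: i≥r, start 0; Z[8]=3 scan→box=[8,11)
i=9: min(r-i=2, Z[1]=1)=1; Z[9]=1
i=10: min(r-i=1, Z[2]=0)=0; Z[10]=0
i=11: i≥r, start 0; Z[11]=4 scan→box=[11,15)
i=12: min(r-i=3, Z[1]=1)=1; Z[12]=1
i=13: min(r-i=2, Z[2]=0)=0; Z[13]=0
i=14: min(r-i=1, Z[3]=0)=0; Z[14]=0
i=15: i≥r, start 0; Z[15]=1 scan→box=[15,16)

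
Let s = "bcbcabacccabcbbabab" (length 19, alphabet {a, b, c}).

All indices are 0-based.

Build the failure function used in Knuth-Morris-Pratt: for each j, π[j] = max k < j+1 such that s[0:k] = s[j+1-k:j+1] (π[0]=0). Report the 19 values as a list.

[0, 0, 1, 2, 0, 1, 0, 0, 0, 0, 0, 1, 2, 3, 1, 0, 1, 0, 1]

π[0] = 0
j=1 s[j]='c': π[1]=0 (border '')
j=2 s[j]='b': π[2]=1 (border 'b')
j=3 s[j]='c': π[3]=2 (border 'bc')
j=4 s[j]='a': k: 2→0; π[4]=0 (border '')
j=5 s[j]='b': π[5]=1 (border 'b')
j=6 s[j]='a': k: 1→0; π[6]=0 (border '')
j=7 s[j]='c': π[7]=0 (border '')
j=8 s[j]='c': π[8]=0 (border '')
j=9 s[j]='c': π[9]=0 (border '')
j=10 s[j]='a': π[10]=0 (border '')
j=11 s[j]='b': π[11]=1 (border 'b')
j=12 s[j]='c': π[12]=2 (border 'bc')
j=13 s[j]='b': π[13]=3 (border 'bcb')
j=14 s[j]='b': k: 3→1→0; π[14]=1 (border 'b')
j=15 s[j]='a': k: 1→0; π[15]=0 (border '')
j=16 s[j]='b': π[16]=1 (border 'b')
j=17 s[j]='a': k: 1→0; π[17]=0 (border '')
j=18 s[j]='b': π[18]=1 (border 'b')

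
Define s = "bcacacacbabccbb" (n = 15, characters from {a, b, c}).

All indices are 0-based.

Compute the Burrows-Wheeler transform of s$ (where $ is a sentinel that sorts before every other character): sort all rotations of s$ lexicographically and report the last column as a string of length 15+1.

rank  rotation          last
    0  $bcacacacbabccbb  b
    1  abccbb$bcacacacb  b
    2  acacacbabccbb$bc  c
    3  acacbabccbb$bcac  c
    4  acbabccbb$bcacac  c
    5  b$bcacacacbabccb  b
    6  babccbb$bcacacac  c
    7  bb$bcacacacbabcc  c
    8  bcacacacbabccbb$  $
    9  bccbb$bcacacacba  a
   10  cacacacbabccbb$b  b
   11  cacacbabccbb$bca  a
   12  cacbabccbb$bcaca  a
   13  cbabccbb$bcacaca  a
   14  cbb$bcacacacbabc  c
   15  ccbb$bcacacacbab  b

bbcccbcc$abaaacb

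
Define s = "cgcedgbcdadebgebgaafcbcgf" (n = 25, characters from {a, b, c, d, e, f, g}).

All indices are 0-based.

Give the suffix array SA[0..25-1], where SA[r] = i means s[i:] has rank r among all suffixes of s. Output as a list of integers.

rank | idx | suffix
   0 |  17 | aafcbcgf
   1 |   9 | adebgebgaafcbcgf
   2 |  18 | afcbcgf
   3 |   6 | bcdadebgebgaafcbcgf
   4 |  21 | bcgf
   5 |  15 | bgaafcbcgf
   6 |  12 | bgebgaafcbcgf
   7 |  20 | cbcgf
   8 |   7 | cdadebgebgaafcbcgf
   9 |   2 | cedgbcdadebgebgaafcbcgf
  10 |   0 | cgcedgbcdadebgebgaafcbcgf
  11 |  22 | cgf
  12 |   8 | dadebgebgaafcbcgf
  13 |  10 | debgebgaafcbcgf
  14 |   4 | dgbcdadebgebgaafcbcgf
  15 |  14 | ebgaafcbcgf
  16 |  11 | ebgebgaafcbcgf
  17 |   3 | edgbcdadebgebgaafcbcgf
  18 |  24 | f
  19 |  19 | fcbcgf
  20 |  16 | gaafcbcgf
  21 |   5 | gbcdadebgebgaafcbcgf
  22 |   1 | gcedgbcdadebgebgaafcbcgf
  23 |  13 | gebgaafcbcgf
  24 |  23 | gf

[17, 9, 18, 6, 21, 15, 12, 20, 7, 2, 0, 22, 8, 10, 4, 14, 11, 3, 24, 19, 16, 5, 1, 13, 23]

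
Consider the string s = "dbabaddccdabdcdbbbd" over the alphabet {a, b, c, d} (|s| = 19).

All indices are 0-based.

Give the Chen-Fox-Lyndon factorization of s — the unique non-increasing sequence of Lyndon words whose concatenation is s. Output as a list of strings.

["d", "b", "abaddccdabdcdbbbd"]

emit factor 1: 'd' (i=0, period=1)
emit factor 2: 'b' (i=1, period=1)
emit factor 3: 'abaddccdabdcdbbbd' (i=2, period=17)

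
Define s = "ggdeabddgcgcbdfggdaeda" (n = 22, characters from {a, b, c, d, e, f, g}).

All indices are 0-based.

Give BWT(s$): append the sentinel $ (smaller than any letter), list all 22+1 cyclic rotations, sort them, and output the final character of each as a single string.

rank  rotation                 last
    0  $ggdeabddgcgcbdfggdaeda  a
    1  a$ggdeabddgcgcbdfggdaed  d
    2  abddgcgcbdfggdaeda$ggde  e
    3  aeda$ggdeabddgcgcbdfggd  d
    4  bddgcgcbdfggdaeda$ggdea  a
    5  bdfggdaeda$ggdeabddgcgc  c
    6  cbdfggdaeda$ggdeabddgcg  g
    7  cgcbdfggdaeda$ggdeabddg  g
    8  da$ggdeabddgcgcbdfggdae  e
    9  daeda$ggdeabddgcgcbdfgg  g
   10  ddgcgcbdfggdaeda$ggdeab  b
   11  deabddgcgcbdfggdaeda$gg  g
   12  dfggdaeda$ggdeabddgcgcb  b
   13  dgcgcbdfggdaeda$ggdeabd  d
   14  eabddgcgcbdfggdaeda$ggd  d
   15  eda$ggdeabddgcgcbdfggda  a
   16  fggdaeda$ggdeabddgcgcbd  d
   17  gcbdfggdaeda$ggdeabddgc  c
   18  gcgcbdfggdaeda$ggdeabdd  d
   19  gdaeda$ggdeabddgcgcbdfg  g
   20  gdeabddgcgcbdfggdaeda$g  g
   21  ggdaeda$ggdeabddgcgcbdf  f
   22  ggdeabddgcgcbdfggdaeda$  $

adedacggegbgbddadcdggf$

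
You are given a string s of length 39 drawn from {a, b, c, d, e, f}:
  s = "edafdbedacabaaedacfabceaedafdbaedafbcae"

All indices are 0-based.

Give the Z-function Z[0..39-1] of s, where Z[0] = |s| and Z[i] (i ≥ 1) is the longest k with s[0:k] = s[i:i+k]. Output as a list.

Z[0]=39
i=1: i≥r, start 0; Z[1]=0
i=2: i≥r, start 0; Z[2]=0
i=3: i≥r, start 0; Z[3]=0
i=4: i≥r, start 0; Z[4]=0
i=5: i≥r, start 0; Z[5]=0
i=6: i≥r, start 0; Z[6]=3 grow→box=[6,9)
i=7: min(r-i=2, Z[1]=0)=0; Z[7]=0
i=8: min(r-i=1, Z[2]=0)=0; Z[8]=0
i=9: i≥r, start 0; Z[9]=0
i=10: i≥r, start 0; Z[10]=0
i=11: i≥r, start 0; Z[11]=0
i=12: i≥r, start 0; Z[12]=0
i=13: i≥r, start 0; Z[13]=0
i=14: i≥r, start 0; Z[14]=3 grow→box=[14,17)
i=15: min(r-i=2, Z[1]=0)=0; Z[15]=0
i=16: min(r-i=1, Z[2]=0)=0; Z[16]=0
i=17: i≥r, start 0; Z[17]=0
i=18: i≥r, start 0; Z[18]=0
i=19: i≥r, start 0; Z[19]=0
i=20: i≥r, start 0; Z[20]=0
i=21: i≥r, start 0; Z[21]=0
i=22: i≥r, start 0; Z[22]=1 grow→box=[22,23)
i=23: i≥r, start 0; Z[23]=0
i=24: i≥r, start 0; Z[24]=6 grow→box=[24,30)
i=25: min(r-i=5, Z[1]=0)=0; Z[25]=0
i=26: min(r-i=4, Z[2]=0)=0; Z[26]=0
i=27: min(r-i=3, Z[3]=0)=0; Z[27]=0
i=28: min(r-i=2, Z[4]=0)=0; Z[28]=0
i=29: min(r-i=1, Z[5]=0)=0; Z[29]=0
i=30: i≥r, start 0; Z[30]=0
i=31: i≥r, start 0; Z[31]=4 grow→box=[31,35)
i=32: min(r-i=3, Z[1]=0)=0; Z[32]=0
i=33: min(r-i=2, Z[2]=0)=0; Z[33]=0
i=34: min(r-i=1, Z[3]=0)=0; Z[34]=0
i=35: i≥r, start 0; Z[35]=0
i=36: i≥r, start 0; Z[36]=0
i=37: i≥r, start 0; Z[37]=0
i=38: i≥r, start 0; Z[38]=1 grow→box=[38,39)

[39, 0, 0, 0, 0, 0, 3, 0, 0, 0, 0, 0, 0, 0, 3, 0, 0, 0, 0, 0, 0, 0, 1, 0, 6, 0, 0, 0, 0, 0, 0, 4, 0, 0, 0, 0, 0, 0, 1]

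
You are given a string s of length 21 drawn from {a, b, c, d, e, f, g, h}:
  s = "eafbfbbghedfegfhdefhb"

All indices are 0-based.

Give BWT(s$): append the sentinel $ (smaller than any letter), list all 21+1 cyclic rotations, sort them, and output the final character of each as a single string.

rank  rotation                last
    0  $eafbfbbghedfegfhdefhb  b
    1  afbfbbghedfegfhdefhb$e  e
    2  b$eafbfbbghedfegfhdefh  h
    3  bbghedfegfhdefhb$eafbf  f
    4  bfbbghedfegfhdefhb$eaf  f
    5  bghedfegfhdefhb$eafbfb  b
    6  defhb$eafbfbbghedfegfh  h
    7  dfegfhdefhb$eafbfbbghe  e
    8  eafbfbbghedfegfhdefhb$  $
    9  edfegfhdefhb$eafbfbbgh  h
   10  efhb$eafbfbbghedfegfhd  d
   11  egfhdefhb$eafbfbbghedf  f
   12  fbbghedfegfhdefhb$eafb  b
   13  fbfbbghedfegfhdefhb$ea  a
   14  fegfhdefhb$eafbfbbghed  d
   15  fhb$eafbfbbghedfegfhde  e
   16  fhdefhb$eafbfbbghedfeg  g
   17  gfhdefhb$eafbfbbghedfe  e
   18  ghedfegfhdefhb$eafbfbb  b
   19  hb$eafbfbbghedfegfhdef  f
   20  hdefhb$eafbfbbghedfegf  f
   21  hedfegfhdefhb$eafbfbbg  g

behffbhe$hdfbadegebffg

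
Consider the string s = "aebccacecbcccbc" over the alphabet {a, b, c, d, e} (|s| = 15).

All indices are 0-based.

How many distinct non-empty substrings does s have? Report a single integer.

102

sorted suffixes:
  #0 SA[0]=5  'acecbcccbc'
  #1 SA[1]=0  'aebccacecbcccbc'
  #2 SA[2]=13  'bc'
  #3 SA[3]=2  'bccacecbcccbc'
  #4 SA[4]=9  'bcccbc'
  #5 SA[5]=14  'c'
  #6 SA[6]=4  'cacecbcccbc'
  #7 SA[7]=12  'cbc'
  #8 SA[8]=8  'cbcccbc'
  #9 SA[9]=3  'ccacecbcccbc'
  #10 SA[10]=11  'ccbc'
  #11 SA[11]=10  'cccbc'
  #12 SA[12]=6  'cecbcccbc'
  #13 SA[13]=1  'ebccacecbcccbc'
  #14 SA[14]=7  'ecbcccbc'

SA = [5, 0, 13, 2, 9, 14, 4, 12, 8, 3, 11, 10, 6, 1, 7]
rank  pair      lcp
   1  s[5:],s[0:]  1  'a'
   2  s[0:],s[13:]  0  ''
   3  s[13:],s[2:]  2  'bc'
   4  s[2:],s[9:]  3  'bcc'
   5  s[9:],s[14:]  0  ''
   6  s[14:],s[4:]  1  'c'
   7  s[4:],s[12:]  1  'c'
   8  s[12:],s[8:]  3  'cbc'
   9  s[8:],s[3:]  1  'c'
  10  s[3:],s[11:]  2  'cc'
  11  s[11:],s[10:]  2  'cc'
  12  s[10:],s[6:]  1  'c'
  13  s[6:],s[1:]  0  ''
  14  s[1:],s[7:]  1  'e'

n(n+1)/2 = 15·16/2 = 120
Σ LCP = 0 + 1 + 0 + 2 + 3 + 0 + 1 + 1 + 3 + 1 + 2 + 2 + 1 + 0 + 1 = 18
distinct = 120 − 18 = 102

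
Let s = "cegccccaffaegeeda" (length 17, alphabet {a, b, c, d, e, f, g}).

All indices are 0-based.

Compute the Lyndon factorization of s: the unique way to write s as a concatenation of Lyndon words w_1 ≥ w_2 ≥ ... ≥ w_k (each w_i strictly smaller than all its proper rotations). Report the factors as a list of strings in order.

["ceg", "c", "c", "c", "c", "aff", "aegeed", "a"]

emit factor 1: 'ceg' (i=0, period=3)
emit factor 2: 'c' (i=3, period=1)
emit factor 3: 'c' (i=4, period=1)
emit factor 4: 'c' (i=5, period=1)
emit factor 5: 'c' (i=6, period=1)
emit factor 6: 'aff' (i=7, period=3)
emit factor 7: 'aegeed' (i=10, period=6)
emit factor 8: 'a' (i=16, period=1)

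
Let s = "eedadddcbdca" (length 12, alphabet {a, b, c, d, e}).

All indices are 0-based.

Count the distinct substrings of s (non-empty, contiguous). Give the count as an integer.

69

sorted suffixes:
  #0 SA[0]=11  'a'
  #1 SA[1]=3  'adddcbdca'
  #2 SA[2]=8  'bdca'
  #3 SA[3]=10  'ca'
  #4 SA[4]=7  'cbdca'
  #5 SA[5]=2  'dadddcbdca'
  #6 SA[6]=9  'dca'
  #7 SA[7]=6  'dcbdca'
  #8 SA[8]=5  'ddcbdca'
  #9 SA[9]=4  'dddcbdca'
  #10 SA[10]=1  'edadddcbdca'
  #11 SA[11]=0  'eedadddcbdca'

SA = [11, 3, 8, 10, 7, 2, 9, 6, 5, 4, 1, 0]
rank  pair      lcp
   1  s[11:],s[3:]  1  'a'
   2  s[3:],s[8:]  0  ''
   3  s[8:],s[10:]  0  ''
   4  s[10:],s[7:]  1  'c'
   5  s[7:],s[2:]  0  ''
   6  s[2:],s[9:]  1  'd'
   7  s[9:],s[6:]  2  'dc'
   8  s[6:],s[5:]  1  'd'
   9  s[5:],s[4:]  2  'dd'
  10  s[4:],s[1:]  0  ''
  11  s[1:],s[0:]  1  'e'

n(n+1)/2 = 12·13/2 = 78
Σ LCP = 0 + 1 + 0 + 0 + 1 + 0 + 1 + 2 + 1 + 2 + 0 + 1 = 9
distinct = 78 − 9 = 69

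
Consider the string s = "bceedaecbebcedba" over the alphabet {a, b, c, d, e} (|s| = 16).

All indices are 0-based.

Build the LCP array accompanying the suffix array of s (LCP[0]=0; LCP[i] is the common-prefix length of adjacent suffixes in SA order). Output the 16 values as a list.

[0, 1, 0, 1, 3, 1, 0, 1, 2, 0, 1, 0, 1, 1, 2, 1]

rank | idx | suffix
   0 |  15 | a
   1 |   5 | aecbebcedba
   2 |  14 | ba
   3 |  10 | bcedba
   4 |   0 | bceedaecbebcedba
   5 |   8 | bebcedba
   6 |   7 | cbebcedba
   7 |  11 | cedba
   8 |   1 | ceedaecbebcedba
   9 |   4 | daecbebcedba
  10 |  13 | dba
  11 |   9 | ebcedba
  12 |   6 | ecbebcedba
  13 |   3 | edaecbebcedba
  14 |  12 | edba
  15 |   2 | eedaecbebcedba

SA = [15, 5, 14, 10, 0, 8, 7, 11, 1, 4, 13, 9, 6, 3, 12, 2]
[i] adj suffixes → lcp
  [1] 15/5 → 1 ('a')
  [2] 5/14 → 0 ('')
  [3] 14/10 → 1 ('b')
  [4] 10/0 → 3 ('bce')
  [5] 0/8 → 1 ('b')
  [6] 8/7 → 0 ('')
  [7] 7/11 → 1 ('c')
  [8] 11/1 → 2 ('ce')
  [9] 1/4 → 0 ('')
  [10] 4/13 → 1 ('d')
  [11] 13/9 → 0 ('')
  [12] 9/6 → 1 ('e')
  [13] 6/3 → 1 ('e')
  [14] 3/12 → 2 ('ed')
  [15] 12/2 → 1 ('e')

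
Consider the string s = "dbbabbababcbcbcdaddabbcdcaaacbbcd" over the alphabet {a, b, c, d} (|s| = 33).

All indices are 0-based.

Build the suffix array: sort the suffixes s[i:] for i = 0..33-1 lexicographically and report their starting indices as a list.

rank | idx | suffix
   0 |  25 | aaacbbcd
   1 |  26 | aacbbcd
   2 |   6 | ababcbcbcdaddabbcdcaaacbbcd
   3 |   3 | abbababcbcbcdaddabbcdcaaacbbcd
   4 |  19 | abbcdcaaacbbcd
   5 |   8 | abcbcbcdaddabbcdcaaacbbcd
   6 |  27 | acbbcd
   7 |  16 | addabbcdcaaacbbcd
   8 |   5 | bababcbcbcdaddabbcdcaaacbbcd
   9 |   2 | babbababcbcbcdaddabbcdcaaacbbcd
  10 |   7 | babcbcbcdaddabbcdcaaacbbcd
  11 |   4 | bbababcbcbcdaddabbcdcaaacbbcd
  12 |   1 | bbabbababcbcbcdaddabbcdcaaacbbcd
  13 |  29 | bbcd
  14 |  20 | bbcdcaaacbbcd
  15 |   9 | bcbcbcdaddabbcdcaaacbbcd
  16 |  11 | bcbcdaddabbcdcaaacbbcd
  17 |  30 | bcd
  18 |  13 | bcdaddabbcdcaaacbbcd
  19 |  21 | bcdcaaacbbcd
  20 |  24 | caaacbbcd
  21 |  28 | cbbcd
  22 |  10 | cbcbcdaddabbcdcaaacbbcd
  23 |  12 | cbcdaddabbcdcaaacbbcd
  24 |  31 | cd
  25 |  14 | cdaddabbcdcaaacbbcd
  26 |  22 | cdcaaacbbcd
  27 |  32 | d
  28 |  18 | dabbcdcaaacbbcd
  29 |  15 | daddabbcdcaaacbbcd
  30 |   0 | dbbabbababcbcbcdaddabbcdcaaacbbcd
  31 |  23 | dcaaacbbcd
  32 |  17 | ddabbcdcaaacbbcd

[25, 26, 6, 3, 19, 8, 27, 16, 5, 2, 7, 4, 1, 29, 20, 9, 11, 30, 13, 21, 24, 28, 10, 12, 31, 14, 22, 32, 18, 15, 0, 23, 17]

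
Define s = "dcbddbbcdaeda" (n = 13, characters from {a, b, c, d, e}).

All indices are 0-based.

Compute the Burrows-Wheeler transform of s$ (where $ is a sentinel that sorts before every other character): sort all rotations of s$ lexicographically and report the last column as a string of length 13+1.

rank  rotation        last
    0  $dcbddbbcdaeda  a
    1  a$dcbddbbcdaed  d
    2  aeda$dcbddbbcd  d
    3  bbcdaeda$dcbdd  d
    4  bcdaeda$dcbddb  b
    5  bddbbcdaeda$dc  c
    6  cbddbbcdaeda$d  d
    7  cdaeda$dcbddbb  b
    8  da$dcbddbbcdae  e
    9  daeda$dcbddbbc  c
   10  dbbcdaeda$dcbd  d
   11  dcbddbbcdaeda$  $
   12  ddbbcdaeda$dcb  b
   13  eda$dcbddbbcda  a

adddbcdbecd$ba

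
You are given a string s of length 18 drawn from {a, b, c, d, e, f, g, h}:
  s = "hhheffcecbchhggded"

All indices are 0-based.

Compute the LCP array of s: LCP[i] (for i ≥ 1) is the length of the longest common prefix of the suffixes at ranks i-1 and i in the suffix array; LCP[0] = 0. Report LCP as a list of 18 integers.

[0, 0, 1, 1, 0, 1, 0, 1, 1, 0, 1, 0, 1, 0, 1, 1, 2, 2]

sorted suffixes:
  #0 SA[0]=9  'bchhggded'
  #1 SA[1]=8  'cbchhggded'
  #2 SA[2]=6  'cecbchhggded'
  #3 SA[3]=10  'chhggded'
  #4 SA[4]=17  'd'
  #5 SA[5]=15  'ded'
  #6 SA[6]=7  'ecbchhggded'
  #7 SA[7]=16  'ed'
  #8 SA[8]=3  'effcecbchhggded'
  #9 SA[9]=5  'fcecbchhggded'
  #10 SA[10]=4  'ffcecbchhggded'
  #11 SA[11]=14  'gded'
  #12 SA[12]=13  'ggded'
  #13 SA[13]=2  'heffcecbchhggded'
  #14 SA[14]=12  'hggded'
  #15 SA[15]=1  'hheffcecbchhggded'
  #16 SA[16]=11  'hhggded'
  #17 SA[17]=0  'hhheffcecbchhggded'

SA = [9, 8, 6, 10, 17, 15, 7, 16, 3, 5, 4, 14, 13, 2, 12, 1, 11, 0]
i: (SA[i-1],SA[i]) lcp shared
  1: (9,8) 0 ''
  2: (8,6) 1 'c'
  3: (6,10) 1 'c'
  4: (10,17) 0 ''
  5: (17,15) 1 'd'
  6: (15,7) 0 ''
  7: (7,16) 1 'e'
  8: (16,3) 1 'e'
  9: (3,5) 0 ''
  10: (5,4) 1 'f'
  11: (4,14) 0 ''
  12: (14,13) 1 'g'
  13: (13,2) 0 ''
  14: (2,12) 1 'h'
  15: (12,1) 1 'h'
  16: (1,11) 2 'hh'
  17: (11,0) 2 'hh'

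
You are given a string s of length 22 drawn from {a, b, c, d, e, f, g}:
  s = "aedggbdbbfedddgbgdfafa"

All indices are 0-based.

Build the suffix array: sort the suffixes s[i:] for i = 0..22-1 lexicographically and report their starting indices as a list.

rank | idx | suffix
   0 |  21 | a
   1 |   0 | aedggbdbbfedddgbgdfafa
   2 |  19 | afa
   3 |   7 | bbfedddgbgdfafa
   4 |   5 | bdbbfedddgbgdfafa
   5 |   8 | bfedddgbgdfafa
   6 |  15 | bgdfafa
   7 |   6 | dbbfedddgbgdfafa
   8 |  11 | dddgbgdfafa
   9 |  12 | ddgbgdfafa
  10 |  17 | dfafa
  11 |  13 | dgbgdfafa
  12 |   2 | dggbdbbfedddgbgdfafa
  13 |  10 | edddgbgdfafa
  14 |   1 | edggbdbbfedddgbgdfafa
  15 |  20 | fa
  16 |  18 | fafa
  17 |   9 | fedddgbgdfafa
  18 |   4 | gbdbbfedddgbgdfafa
  19 |  14 | gbgdfafa
  20 |  16 | gdfafa
  21 |   3 | ggbdbbfedddgbgdfafa

[21, 0, 19, 7, 5, 8, 15, 6, 11, 12, 17, 13, 2, 10, 1, 20, 18, 9, 4, 14, 16, 3]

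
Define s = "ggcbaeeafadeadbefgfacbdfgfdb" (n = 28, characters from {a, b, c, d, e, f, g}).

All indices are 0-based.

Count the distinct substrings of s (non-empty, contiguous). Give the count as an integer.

377

rank | idx | suffix
   0 |  19 | acbdfgfdb
   1 |  12 | adbefgfacbdfgfdb
   2 |   9 | adeadbefgfacbdfgfdb
   3 |   4 | aeeafadeadbefgfacbdfgfdb
   4 |   7 | afadeadbefgfacbdfgfdb
   5 |  27 | b
   6 |   3 | baeeafadeadbefgfacbdfgfdb
   7 |  21 | bdfgfdb
   8 |  14 | befgfacbdfgfdb
   9 |   2 | cbaeeafadeadbefgfacbdfgfdb
  10 |  20 | cbdfgfdb
  11 |  26 | db
  12 |  13 | dbefgfacbdfgfdb
  13 |  10 | deadbefgfacbdfgfdb
  14 |  22 | dfgfdb
  15 |  11 | eadbefgfacbdfgfdb
  16 |   6 | eafadeadbefgfacbdfgfdb
  17 |   5 | eeafadeadbefgfacbdfgfdb
  18 |  15 | efgfacbdfgfdb
  19 |  18 | facbdfgfdb
  20 |   8 | fadeadbefgfacbdfgfdb
  21 |  25 | fdb
  22 |  16 | fgfacbdfgfdb
  23 |  23 | fgfdb
  24 |   1 | gcbaeeafadeadbefgfacbdfgfdb
  25 |  17 | gfacbdfgfdb
  26 |  24 | gfdb
  27 |   0 | ggcbaeeafadeadbefgfacbdfgfdb

SA = [19, 12, 9, 4, 7, 27, 3, 21, 14, 2, 20, 26, 13, 10, 22, 11, 6, 5, 15, 18, 8, 25, 16, 23, 1, 17, 24, 0]
rank  pair      lcp
   1  s[19:],s[12:]  1  'a'
   2  s[12:],s[9:]  2  'ad'
   3  s[9:],s[4:]  1  'a'
   4  s[4:],s[7:]  1  'a'
   5  s[7:],s[27:]  0  ''
   6  s[27:],s[3:]  1  'b'
   7  s[3:],s[21:]  1  'b'
   8  s[21:],s[14:]  1  'b'
   9  s[14:],s[2:]  0  ''
  10  s[2:],s[20:]  2  'cb'
  11  s[20:],s[26:]  0  ''
  12  s[26:],s[13:]  2  'db'
  13  s[13:],s[10:]  1  'd'
  14  s[10:],s[22:]  1  'd'
  15  s[22:],s[11:]  0  ''
  16  s[11:],s[6:]  2  'ea'
  17  s[6:],s[5:]  1  'e'
  18  s[5:],s[15:]  1  'e'
  19  s[15:],s[18:]  0  ''
  20  s[18:],s[8:]  2  'fa'
  21  s[8:],s[25:]  1  'f'
  22  s[25:],s[16:]  1  'f'
  23  s[16:],s[23:]  3  'fgf'
  24  s[23:],s[1:]  0  ''
  25  s[1:],s[17:]  1  'g'
  26  s[17:],s[24:]  2  'gf'
  27  s[24:],s[0:]  1  'g'

n(n+1)/2 = 28·29/2 = 406
Σ LCP = 0 + 1 + 2 + 1 + 1 + 0 + 1 + 1 + 1 + 0 + 2 + 0 + 2 + 1 + 1 + 0 + 2 + 1 + 1 + 0 + 2 + 1 + 1 + 3 + 0 + 1 + 2 + 1 = 29
distinct = 406 − 29 = 377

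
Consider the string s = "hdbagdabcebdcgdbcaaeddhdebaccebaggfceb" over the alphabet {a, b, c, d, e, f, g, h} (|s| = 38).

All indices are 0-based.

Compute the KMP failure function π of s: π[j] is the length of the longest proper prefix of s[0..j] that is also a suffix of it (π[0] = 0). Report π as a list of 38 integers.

π[0] = 0
j=1 s[j]='d': π[1]=0 (border '')
j=2 s[j]='b': π[2]=0 (border '')
j=3 s[j]='a': π[3]=0 (border '')
j=4 s[j]='g': π[4]=0 (border '')
j=5 s[j]='d': π[5]=0 (border '')
j=6 s[j]='a': π[6]=0 (border '')
j=7 s[j]='b': π[7]=0 (border '')
j=8 s[j]='c': π[8]=0 (border '')
j=9 s[j]='e': π[9]=0 (border '')
j=10 s[j]='b': π[10]=0 (border '')
j=11 s[j]='d': π[11]=0 (border '')
j=12 s[j]='c': π[12]=0 (border '')
j=13 s[j]='g': π[13]=0 (border '')
j=14 s[j]='d': π[14]=0 (border '')
j=15 s[j]='b': π[15]=0 (border '')
j=16 s[j]='c': π[16]=0 (border '')
j=17 s[j]='a': π[17]=0 (border '')
j=18 s[j]='a': π[18]=0 (border '')
j=19 s[j]='e': π[19]=0 (border '')
j=20 s[j]='d': π[20]=0 (border '')
j=21 s[j]='d': π[21]=0 (border '')
j=22 s[j]='h': π[22]=1 (border 'h')
j=23 s[j]='d': π[23]=2 (border 'hd')
j=24 s[j]='e': k: 2→0; π[24]=0 (border '')
j=25 s[j]='b': π[25]=0 (border '')
j=26 s[j]='a': π[26]=0 (border '')
j=27 s[j]='c': π[27]=0 (border '')
j=28 s[j]='c': π[28]=0 (border '')
j=29 s[j]='e': π[29]=0 (border '')
j=30 s[j]='b': π[30]=0 (border '')
j=31 s[j]='a': π[31]=0 (border '')
j=32 s[j]='g': π[32]=0 (border '')
j=33 s[j]='g': π[33]=0 (border '')
j=34 s[j]='f': π[34]=0 (border '')
j=35 s[j]='c': π[35]=0 (border '')
j=36 s[j]='e': π[36]=0 (border '')
j=37 s[j]='b': π[37]=0 (border '')

[0, 0, 0, 0, 0, 0, 0, 0, 0, 0, 0, 0, 0, 0, 0, 0, 0, 0, 0, 0, 0, 0, 1, 2, 0, 0, 0, 0, 0, 0, 0, 0, 0, 0, 0, 0, 0, 0]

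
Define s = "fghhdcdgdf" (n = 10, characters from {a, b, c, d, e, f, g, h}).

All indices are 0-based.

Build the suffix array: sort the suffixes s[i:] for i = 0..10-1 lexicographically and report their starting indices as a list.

[5, 4, 8, 6, 9, 0, 7, 1, 3, 2]

rank→(start, suffix):
  0 → (5, 'cdgdf')
  1 → (4, 'dcdgdf')
  2 → (8, 'df')
  3 → (6, 'dgdf')
  4 → (9, 'f')
  5 → (0, 'fghhdcdgdf')
  6 → (7, 'gdf')
  7 → (1, 'ghhdcdgdf')
  8 → (3, 'hdcdgdf')
  9 → (2, 'hhdcdgdf')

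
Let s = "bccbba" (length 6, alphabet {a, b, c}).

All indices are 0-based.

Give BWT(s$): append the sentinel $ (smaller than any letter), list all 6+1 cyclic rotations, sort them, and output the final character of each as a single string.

abbc$cb

rank  rotation last
    0  $bccbba  a
    1  a$bccbb  b
    2  ba$bccb  b
    3  bba$bcc  c
    4  bccbba$  $
    5  cbba$bc  c
    6  ccbba$b  b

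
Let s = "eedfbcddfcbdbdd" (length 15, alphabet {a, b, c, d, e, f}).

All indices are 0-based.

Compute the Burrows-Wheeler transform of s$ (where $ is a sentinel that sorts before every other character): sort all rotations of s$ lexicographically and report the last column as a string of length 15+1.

rank  rotation          last
    0  $eedfbcddfcbdbdd  d
    1  bcddfcbdbdd$eedf  f
    2  bdbdd$eedfbcddfc  c
    3  bdd$eedfbcddfcbd  d
    4  cbdbdd$eedfbcddf  f
    5  cddfcbdbdd$eedfb  b
    6  d$eedfbcddfcbdbd  d
    7  dbdd$eedfbcddfcb  b
    8  dd$eedfbcddfcbdb  b
    9  ddfcbdbdd$eedfbc  c
   10  dfbcddfcbdbdd$ee  e
   11  dfcbdbdd$eedfbcd  d
   12  edfbcddfcbdbdd$e  e
   13  eedfbcddfcbdbdd$  $
   14  fbcddfcbdbdd$eed  d
   15  fcbdbdd$eedfbcdd  d

dfcdfbdbbcede$dd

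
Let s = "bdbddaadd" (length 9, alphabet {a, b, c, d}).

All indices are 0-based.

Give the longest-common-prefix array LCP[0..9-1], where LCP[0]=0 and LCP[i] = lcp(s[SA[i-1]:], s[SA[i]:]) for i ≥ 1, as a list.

rank | idx | suffix
   0 |   5 | aadd
   1 |   6 | add
   2 |   0 | bdbddaadd
   3 |   2 | bddaadd
   4 |   8 | d
   5 |   4 | daadd
   6 |   1 | dbddaadd
   7 |   7 | dd
   8 |   3 | ddaadd

SA = [5, 6, 0, 2, 8, 4, 1, 7, 3]
rank  pair      lcp
   1  s[5:],s[6:]  1  'a'
   2  s[6:],s[0:]  0  ''
   3  s[0:],s[2:]  2  'bd'
   4  s[2:],s[8:]  0  ''
   5  s[8:],s[4:]  1  'd'
   6  s[4:],s[1:]  1  'd'
   7  s[1:],s[7:]  1  'd'
   8  s[7:],s[3:]  2  'dd'

[0, 1, 0, 2, 0, 1, 1, 1, 2]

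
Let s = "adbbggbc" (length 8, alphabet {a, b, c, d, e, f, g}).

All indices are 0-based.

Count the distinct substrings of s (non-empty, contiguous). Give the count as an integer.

rank→(start, suffix):
  0 → (0, 'adbbggbc')
  1 → (2, 'bbggbc')
  2 → (6, 'bc')
  3 → (3, 'bggbc')
  4 → (7, 'c')
  5 → (1, 'dbbggbc')
  6 → (5, 'gbc')
  7 → (4, 'ggbc')

SA = [0, 2, 6, 3, 7, 1, 5, 4]
rank  pair      lcp
   1  s[0:],s[2:]  0  ''
   2  s[2:],s[6:]  1  'b'
   3  s[6:],s[3:]  1  'b'
   4  s[3:],s[7:]  0  ''
   5  s[7:],s[1:]  0  ''
   6  s[1:],s[5:]  0  ''
   7  s[5:],s[4:]  1  'g'

n(n+1)/2 = 8·9/2 = 36
Σ LCP = 0 + 0 + 1 + 1 + 0 + 0 + 0 + 1 = 3
distinct = 36 − 3 = 33

33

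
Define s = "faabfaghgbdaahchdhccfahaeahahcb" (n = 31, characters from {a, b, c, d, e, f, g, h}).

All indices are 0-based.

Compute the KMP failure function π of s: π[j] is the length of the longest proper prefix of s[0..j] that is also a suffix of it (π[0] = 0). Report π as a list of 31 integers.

π[0] = 0
j=1 s[j]='a': π[1]=0 (border '')
j=2 s[j]='a': π[2]=0 (border '')
j=3 s[j]='b': π[3]=0 (border '')
j=4 s[j]='f': π[4]=1 (border 'f')
j=5 s[j]='a': π[5]=2 (border 'fa')
j=6 s[j]='g': k: 2→0; π[6]=0 (border '')
j=7 s[j]='h': π[7]=0 (border '')
j=8 s[j]='g': π[8]=0 (border '')
j=9 s[j]='b': π[9]=0 (border '')
j=10 s[j]='d': π[10]=0 (border '')
j=11 s[j]='a': π[11]=0 (border '')
j=12 s[j]='a': π[12]=0 (border '')
j=13 s[j]='h': π[13]=0 (border '')
j=14 s[j]='c': π[14]=0 (border '')
j=15 s[j]='h': π[15]=0 (border '')
j=16 s[j]='d': π[16]=0 (border '')
j=17 s[j]='h': π[17]=0 (border '')
j=18 s[j]='c': π[18]=0 (border '')
j=19 s[j]='c': π[19]=0 (border '')
j=20 s[j]='f': π[20]=1 (border 'f')
j=21 s[j]='a': π[21]=2 (border 'fa')
j=22 s[j]='h': k: 2→0; π[22]=0 (border '')
j=23 s[j]='a': π[23]=0 (border '')
j=24 s[j]='e': π[24]=0 (border '')
j=25 s[j]='a': π[25]=0 (border '')
j=26 s[j]='h': π[26]=0 (border '')
j=27 s[j]='a': π[27]=0 (border '')
j=28 s[j]='h': π[28]=0 (border '')
j=29 s[j]='c': π[29]=0 (border '')
j=30 s[j]='b': π[30]=0 (border '')

[0, 0, 0, 0, 1, 2, 0, 0, 0, 0, 0, 0, 0, 0, 0, 0, 0, 0, 0, 0, 1, 2, 0, 0, 0, 0, 0, 0, 0, 0, 0]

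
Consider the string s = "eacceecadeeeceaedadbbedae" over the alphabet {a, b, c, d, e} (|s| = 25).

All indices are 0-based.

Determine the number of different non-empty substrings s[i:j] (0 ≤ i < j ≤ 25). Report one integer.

sorted suffixes:
  #0 SA[0]=1  'acceecadeeeceaedadbbedae'
  #1 SA[1]=17  'adbbedae'
  #2 SA[2]=7  'adeeeceaedadbbedae'
  #3 SA[3]=23  'ae'
  #4 SA[4]=14  'aedadbbedae'
  #5 SA[5]=19  'bbedae'
  #6 SA[6]=20  'bedae'
  #7 SA[7]=6  'cadeeeceaedadbbedae'
  #8 SA[8]=2  'cceecadeeeceaedadbbedae'
  #9 SA[9]=12  'ceaedadbbedae'
  #10 SA[10]=3  'ceecadeeeceaedadbbedae'
  #11 SA[11]=16  'dadbbedae'
  #12 SA[12]=22  'dae'
  #13 SA[13]=18  'dbbedae'
  #14 SA[14]=8  'deeeceaedadbbedae'
  #15 SA[15]=24  'e'
  #16 SA[16]=0  'eacceecadeeeceaedadbbedae'
  #17 SA[17]=13  'eaedadbbedae'
  #18 SA[18]=5  'ecadeeeceaedadbbedae'
  #19 SA[19]=11  'eceaedadbbedae'
  #20 SA[20]=15  'edadbbedae'
  #21 SA[21]=21  'edae'
  #22 SA[22]=4  'eecadeeeceaedadbbedae'
  #23 SA[23]=10  'eeceaedadbbedae'
  #24 SA[24]=9  'eeeceaedadbbedae'

SA = [1, 17, 7, 23, 14, 19, 20, 6, 2, 12, 3, 16, 22, 18, 8, 24, 0, 13, 5, 11, 15, 21, 4, 10, 9]
i: (SA[i-1],SA[i]) lcp shared
  1: (1,17) 1 'a'
  2: (17,7) 2 'ad'
  3: (7,23) 1 'a'
  4: (23,14) 2 'ae'
  5: (14,19) 0 ''
  6: (19,20) 1 'b'
  7: (20,6) 0 ''
  8: (6,2) 1 'c'
  9: (2,12) 1 'c'
  10: (12,3) 2 'ce'
  11: (3,16) 0 ''
  12: (16,22) 2 'da'
  13: (22,18) 1 'd'
  14: (18,8) 1 'd'
  15: (8,24) 0 ''
  16: (24,0) 1 'e'
  17: (0,13) 2 'ea'
  18: (13,5) 1 'e'
  19: (5,11) 2 'ec'
  20: (11,15) 1 'e'
  21: (15,21) 3 'eda'
  22: (21,4) 1 'e'
  23: (4,10) 3 'eec'
  24: (10,9) 2 'ee'

n(n+1)/2 = 25·26/2 = 325
Σ LCP = 0 + 1 + 2 + 1 + 2 + 0 + 1 + 0 + 1 + 1 + 2 + 0 + 2 + 1 + 1 + 0 + 1 + 2 + 1 + 2 + 1 + 3 + 1 + 3 + 2 = 31
distinct = 325 − 31 = 294

294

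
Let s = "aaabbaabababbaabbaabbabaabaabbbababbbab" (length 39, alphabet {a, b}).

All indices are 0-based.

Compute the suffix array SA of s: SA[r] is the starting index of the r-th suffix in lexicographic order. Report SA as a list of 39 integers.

sorted suffixes:
  #0 SA[0]=0  'aaabbaabababbaabbaabbabaabaabbbababbbab'
  #1 SA[1]=23  'aabaabbbababbbab'
  #2 SA[2]=5  'aabababbaabbaabbabaabaabbbababbbab'
  #3 SA[3]=1  'aabbaabababbaabbaabbabaabaabbbababbbab'
  #4 SA[4]=13  'aabbaabbabaabaabbbababbbab'
  #5 SA[5]=17  'aabbabaabaabbbababbbab'
  #6 SA[6]=26  'aabbbababbbab'
  #7 SA[7]=37  'ab'
  #8 SA[8]=21  'abaabaabbbababbbab'
  #9 SA[9]=24  'abaabbbababbbab'
  #10 SA[10]=6  'abababbaabbaabbabaabaabbbababbbab'
  #11 SA[11]=8  'ababbaabbaabbabaabaabbbababbbab'
  #12 SA[12]=31  'ababbbab'
  #13 SA[13]=2  'abbaabababbaabbaabbabaabaabbbababbbab'
  #14 SA[14]=10  'abbaabbaabbabaabaabbbababbbab'
  #15 SA[15]=14  'abbaabbabaabaabbbababbbab'
  #16 SA[16]=18  'abbabaabaabbbababbbab'
  #17 SA[17]=33  'abbbab'
  #18 SA[18]=27  'abbbababbbab'
  #19 SA[19]=38  'b'
  #20 SA[20]=22  'baabaabbbababbbab'
  #21 SA[21]=4  'baabababbaabbaabbabaabaabbbababbbab'
  #22 SA[22]=12  'baabbaabbabaabaabbbababbbab'
  #23 SA[23]=16  'baabbabaabaabbbababbbab'
  #24 SA[24]=25  'baabbbababbbab'
  #25 SA[25]=36  'bab'
  #26 SA[26]=20  'babaabaabbbababbbab'
  #27 SA[27]=7  'bababbaabbaabbabaabaabbbababbbab'
  #28 SA[28]=30  'bababbbab'
  #29 SA[29]=9  'babbaabbaabbabaabaabbbababbbab'
  #30 SA[30]=32  'babbbab'
  #31 SA[31]=3  'bbaabababbaabbaabbabaabaabbbababbbab'
  #32 SA[32]=11  'bbaabbaabbabaabaabbbababbbab'
  #33 SA[33]=15  'bbaabbabaabaabbbababbbab'
  #34 SA[34]=35  'bbab'
  #35 SA[35]=19  'bbabaabaabbbababbbab'
  #36 SA[36]=29  'bbababbbab'
  #37 SA[37]=34  'bbbab'
  #38 SA[38]=28  'bbbababbbab'

[0, 23, 5, 1, 13, 17, 26, 37, 21, 24, 6, 8, 31, 2, 10, 14, 18, 33, 27, 38, 22, 4, 12, 16, 25, 36, 20, 7, 30, 9, 32, 3, 11, 15, 35, 19, 29, 34, 28]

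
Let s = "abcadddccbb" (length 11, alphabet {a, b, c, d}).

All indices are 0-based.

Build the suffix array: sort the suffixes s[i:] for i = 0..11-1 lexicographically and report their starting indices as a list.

[0, 3, 10, 9, 1, 2, 8, 7, 6, 5, 4]

rank→(start, suffix):
  0 → (0, 'abcadddccbb')
  1 → (3, 'adddccbb')
  2 → (10, 'b')
  3 → (9, 'bb')
  4 → (1, 'bcadddccbb')
  5 → (2, 'cadddccbb')
  6 → (8, 'cbb')
  7 → (7, 'ccbb')
  8 → (6, 'dccbb')
  9 → (5, 'ddccbb')
  10 → (4, 'dddccbb')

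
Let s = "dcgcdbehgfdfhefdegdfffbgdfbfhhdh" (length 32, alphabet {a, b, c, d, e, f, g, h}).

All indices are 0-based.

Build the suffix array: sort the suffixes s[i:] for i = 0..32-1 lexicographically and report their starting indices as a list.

[5, 26, 22, 3, 1, 4, 0, 15, 24, 18, 10, 30, 13, 16, 6, 25, 21, 14, 9, 20, 19, 11, 27, 2, 23, 17, 8, 31, 29, 12, 7, 28]

sorted suffixes:
  #0 SA[0]=5  'behgfdfhefdegdfffbgdfbfhhdh'
  #1 SA[1]=26  'bfhhdh'
  #2 SA[2]=22  'bgdfbfhhdh'
  #3 SA[3]=3  'cdbehgfdfhefdegdfffbgdfbfhhdh'
  #4 SA[4]=1  'cgcdbehgfdfhefdegdfffbgdfbfhhdh'
  #5 SA[5]=4  'dbehgfdfhefdegdfffbgdfbfhhdh'
  #6 SA[6]=0  'dcgcdbehgfdfhefdegdfffbgdfbfhhdh'
  #7 SA[7]=15  'degdfffbgdfbfhhdh'
  #8 SA[8]=24  'dfbfhhdh'
  #9 SA[9]=18  'dfffbgdfbfhhdh'
  #10 SA[10]=10  'dfhefdegdfffbgdfbfhhdh'
  #11 SA[11]=30  'dh'
  #12 SA[12]=13  'efdegdfffbgdfbfhhdh'
  #13 SA[13]=16  'egdfffbgdfbfhhdh'
  #14 SA[14]=6  'ehgfdfhefdegdfffbgdfbfhhdh'
  #15 SA[15]=25  'fbfhhdh'
  #16 SA[16]=21  'fbgdfbfhhdh'
  #17 SA[17]=14  'fdegdfffbgdfbfhhdh'
  #18 SA[18]=9  'fdfhefdegdfffbgdfbfhhdh'
  #19 SA[19]=20  'ffbgdfbfhhdh'
  #20 SA[20]=19  'fffbgdfbfhhdh'
  #21 SA[21]=11  'fhefdegdfffbgdfbfhhdh'
  #22 SA[22]=27  'fhhdh'
  #23 SA[23]=2  'gcdbehgfdfhefdegdfffbgdfbfhhdh'
  #24 SA[24]=23  'gdfbfhhdh'
  #25 SA[25]=17  'gdfffbgdfbfhhdh'
  #26 SA[26]=8  'gfdfhefdegdfffbgdfbfhhdh'
  #27 SA[27]=31  'h'
  #28 SA[28]=29  'hdh'
  #29 SA[29]=12  'hefdegdfffbgdfbfhhdh'
  #30 SA[30]=7  'hgfdfhefdegdfffbgdfbfhhdh'
  #31 SA[31]=28  'hhdh'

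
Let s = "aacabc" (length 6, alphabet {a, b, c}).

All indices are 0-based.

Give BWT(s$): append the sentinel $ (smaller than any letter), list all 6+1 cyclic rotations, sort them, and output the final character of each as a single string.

rank  rotation last
    0  $aacabc  c
    1  aacabc$  $
    2  abc$aac  c
    3  acabc$a  a
    4  bc$aaca  a
    5  c$aacab  b
    6  cabc$aa  a

c$caaba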